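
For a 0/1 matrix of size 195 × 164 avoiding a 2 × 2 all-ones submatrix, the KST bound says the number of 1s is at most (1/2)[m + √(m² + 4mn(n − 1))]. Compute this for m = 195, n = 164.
z(195, 164; 2, 2) ≤ (1/2)[195 + √(195² + 4·195·164·163)] = (1/2)[195 + √20888985] = 2382.7235

Kővári–Sós–Turán: let r_1, ..., r_195 be the row sums and z = Σ r_i the total number of 1s. Each pair of columns can share at most one row with both entries 1 (else a 2×2 all-ones block appears), so Σ_i C(r_i, 2) ≤ C(164, 2) = 13366. By convexity Σ_i C(r_i, 2) ≥ 195·C(z/195, 2) = z(z − 195)/(2·195), giving z² − 195z − 195·164·163 ≤ 0 and hence z ≤ (1/2)[195 + √(38025 + 4·5212740)] = (1/2)[195 + √20888985] ≈ (1/2)(195 + 4570.4469) = 2382.7235.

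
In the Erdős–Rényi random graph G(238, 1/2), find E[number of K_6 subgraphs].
E[# K_6] = C(238, 6) · (1/2)^C(6, 2) = 236888757651 / 2^15 ≈ 7229271.168549

For each 6-subset S of vertices (there are C(238, 6) = 236888757651 such S), let X_S = 1 if S induces a K_6 (all C(6, 2) = 15 edges present). Then P(X_S = 1) = (1/2)^15 = 1/32768. By linearity of expectation, E[# K_6] = C(238, 6) · (1/2)^15 = 236888757651 / 32768 ≈ 7229271.168549.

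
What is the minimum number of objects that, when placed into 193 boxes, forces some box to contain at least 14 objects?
n = (14 − 1)·193 + 1 = 2510

By the generalised pigeonhole principle, to guarantee some box contains ≥ r objects we need more than (r − 1) · k objects total. Threshold: n = (r − 1) · k + 1. With r = 14 and k = 193: n = 13 · 193 + 1 = 2509 + 1 = 2510. For n = 2509 = 13 · 193, we can put exactly 13 objects in every box, avoiding 14 in any single one — so 2510 is tight.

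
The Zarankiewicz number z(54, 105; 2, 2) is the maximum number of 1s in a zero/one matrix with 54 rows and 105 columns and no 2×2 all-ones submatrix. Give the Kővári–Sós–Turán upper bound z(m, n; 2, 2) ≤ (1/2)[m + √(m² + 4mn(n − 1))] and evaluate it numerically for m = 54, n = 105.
z(54, 105; 2, 2) ≤ (1/2)[54 + √(54² + 4·54·105·104)] = (1/2)[54 + √2361636] = 795.3808

Kővári–Sós–Turán: let r_1, ..., r_54 be the row sums and z = Σ r_i the total number of 1s. Each pair of columns can share at most one row with both entries 1 (else a 2×2 all-ones block appears), so Σ_i C(r_i, 2) ≤ C(105, 2) = 5460. By convexity Σ_i C(r_i, 2) ≥ 54·C(z/54, 2) = z(z − 54)/(2·54), giving z² − 54z − 54·105·104 ≤ 0 and hence z ≤ (1/2)[54 + √(2916 + 4·589680)] = (1/2)[54 + √2361636] ≈ (1/2)(54 + 1536.7615) = 795.3808.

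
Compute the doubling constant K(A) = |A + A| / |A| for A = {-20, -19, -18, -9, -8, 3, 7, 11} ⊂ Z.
K = |A + A| / |A| = 30/8 = 15/4

Enumerate A + A = {a + b : a, b ∈ A}. With |A| = 8, there are |A|^2 = 64 ordered sum pairs; collecting distinct values, A + A = {-40, -39, -38, -37, -36, -29, -28, -27, -26, -18, -17, -16, -15, -13, -12, -11, -9, -8, -7, -6, -5, -2, -1, 2, 3, 6, 10, 14, 18, 22}, so |A + A| = 30. Thus K = 30/8 = 15/4. For comparison, the minimum possible |A + A| over all 8-element sets is 2·8 − 1 = 15 (so min K = 15/8), attained only by arithmetic progressions.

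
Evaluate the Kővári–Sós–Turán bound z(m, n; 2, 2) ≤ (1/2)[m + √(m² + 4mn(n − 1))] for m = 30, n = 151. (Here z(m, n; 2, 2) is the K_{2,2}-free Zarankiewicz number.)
z(30, 151; 2, 2) ≤ (1/2)[30 + √(30² + 4·30·151·150)] = (1/2)[30 + √2718900] = 839.4544

Kővári–Sós–Turán: let r_1, ..., r_30 be the row sums and z = Σ r_i the total number of 1s. Each pair of columns can share at most one row with both entries 1 (else a 2×2 all-ones block appears), so Σ_i C(r_i, 2) ≤ C(151, 2) = 11325. By convexity Σ_i C(r_i, 2) ≥ 30·C(z/30, 2) = z(z − 30)/(2·30), giving z² − 30z − 30·151·150 ≤ 0 and hence z ≤ (1/2)[30 + √(900 + 4·679500)] = (1/2)[30 + √2718900] ≈ (1/2)(30 + 1648.9087) = 839.4544.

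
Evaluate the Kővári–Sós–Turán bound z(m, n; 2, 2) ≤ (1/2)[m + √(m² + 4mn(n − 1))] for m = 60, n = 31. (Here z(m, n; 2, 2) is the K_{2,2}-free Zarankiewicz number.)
z(60, 31; 2, 2) ≤ (1/2)[60 + √(60² + 4·60·31·30)] = (1/2)[60 + √226800] = 268.1176

Kővári–Sós–Turán: let r_1, ..., r_60 be the row sums and z = Σ r_i the total number of 1s. Each pair of columns can share at most one row with both entries 1 (else a 2×2 all-ones block appears), so Σ_i C(r_i, 2) ≤ C(31, 2) = 465. By convexity Σ_i C(r_i, 2) ≥ 60·C(z/60, 2) = z(z − 60)/(2·60), giving z² − 60z − 60·31·30 ≤ 0 and hence z ≤ (1/2)[60 + √(3600 + 4·55800)] = (1/2)[60 + √226800] ≈ (1/2)(60 + 476.2352) = 268.1176.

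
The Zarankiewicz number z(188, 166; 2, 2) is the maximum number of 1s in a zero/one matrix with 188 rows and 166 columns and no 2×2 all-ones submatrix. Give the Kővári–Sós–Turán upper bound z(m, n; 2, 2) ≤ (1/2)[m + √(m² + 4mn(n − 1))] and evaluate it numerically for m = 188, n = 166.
z(188, 166; 2, 2) ≤ (1/2)[188 + √(188² + 4·188·166·165)] = (1/2)[188 + √20632624] = 2365.1574

Kővári–Sós–Turán: let r_1, ..., r_188 be the row sums and z = Σ r_i the total number of 1s. Each pair of columns can share at most one row with both entries 1 (else a 2×2 all-ones block appears), so Σ_i C(r_i, 2) ≤ C(166, 2) = 13695. By convexity Σ_i C(r_i, 2) ≥ 188·C(z/188, 2) = z(z − 188)/(2·188), giving z² − 188z − 188·166·165 ≤ 0 and hence z ≤ (1/2)[188 + √(35344 + 4·5149320)] = (1/2)[188 + √20632624] ≈ (1/2)(188 + 4542.3148) = 2365.1574.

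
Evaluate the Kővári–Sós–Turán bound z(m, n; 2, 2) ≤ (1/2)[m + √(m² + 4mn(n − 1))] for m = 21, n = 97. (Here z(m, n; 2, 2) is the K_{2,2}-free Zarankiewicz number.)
z(21, 97; 2, 2) ≤ (1/2)[21 + √(21² + 4·21·97·96)] = (1/2)[21 + √782649] = 452.8373

Kővári–Sós–Turán: let r_1, ..., r_21 be the row sums and z = Σ r_i the total number of 1s. Each pair of columns can share at most one row with both entries 1 (else a 2×2 all-ones block appears), so Σ_i C(r_i, 2) ≤ C(97, 2) = 4656. By convexity Σ_i C(r_i, 2) ≥ 21·C(z/21, 2) = z(z − 21)/(2·21), giving z² − 21z − 21·97·96 ≤ 0 and hence z ≤ (1/2)[21 + √(441 + 4·195552)] = (1/2)[21 + √782649] ≈ (1/2)(21 + 884.6745) = 452.8373.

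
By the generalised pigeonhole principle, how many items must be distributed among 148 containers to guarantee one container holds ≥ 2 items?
n = (2 − 1)·148 + 1 = 149

By the generalised pigeonhole principle, to guarantee some box contains ≥ r objects we need more than (r − 1) · k objects total. Threshold: n = (r − 1) · k + 1. With r = 2 and k = 148: n = 1 · 148 + 1 = 148 + 1 = 149. For n = 148 = 1 · 148, we can put exactly 1 objects in every box, avoiding 2 in any single one — so 149 is tight.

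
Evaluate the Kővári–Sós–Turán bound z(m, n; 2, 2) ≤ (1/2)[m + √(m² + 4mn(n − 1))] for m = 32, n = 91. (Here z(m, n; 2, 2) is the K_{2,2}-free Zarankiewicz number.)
z(32, 91; 2, 2) ≤ (1/2)[32 + √(32² + 4·32·91·90)] = (1/2)[32 + √1049344] = 528.1875

Kővári–Sós–Turán: let r_1, ..., r_32 be the row sums and z = Σ r_i the total number of 1s. Each pair of columns can share at most one row with both entries 1 (else a 2×2 all-ones block appears), so Σ_i C(r_i, 2) ≤ C(91, 2) = 4095. By convexity Σ_i C(r_i, 2) ≥ 32·C(z/32, 2) = z(z − 32)/(2·32), giving z² − 32z − 32·91·90 ≤ 0 and hence z ≤ (1/2)[32 + √(1024 + 4·262080)] = (1/2)[32 + √1049344] ≈ (1/2)(32 + 1024.3749) = 528.1875.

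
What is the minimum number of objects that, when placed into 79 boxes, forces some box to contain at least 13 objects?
n = (13 − 1)·79 + 1 = 949

By the generalised pigeonhole principle, to guarantee some box contains ≥ r objects we need more than (r − 1) · k objects total. Threshold: n = (r − 1) · k + 1. With r = 13 and k = 79: n = 12 · 79 + 1 = 948 + 1 = 949. For n = 948 = 12 · 79, we can put exactly 12 objects in every box, avoiding 13 in any single one — so 949 is tight.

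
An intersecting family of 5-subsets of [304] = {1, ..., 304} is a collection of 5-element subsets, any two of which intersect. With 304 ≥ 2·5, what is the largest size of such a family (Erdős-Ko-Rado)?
max |F| = C(303, 4) = 344291325

The Erdős-Ko-Rado theorem states: for n ≥ 2k, an intersecting family of k-subsets of an n-element set has size at most C(n − 1, k − 1), with equality for 'star' families {A ⊆ [n] : |A| = k, i ∈ A} (fix an element i). For n = 304, k = 5: C(303, 4) = 344291325.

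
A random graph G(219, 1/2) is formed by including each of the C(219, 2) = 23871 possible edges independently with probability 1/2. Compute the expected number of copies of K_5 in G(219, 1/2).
E[# K_5] = C(219, 5) · (1/2)^C(5, 2) = 4009325418 / 2^10 = 2004662709/512 ≈ 3915356.853516

For each 5-subset S of vertices (there are C(219, 5) = 4009325418 such S), let X_S = 1 if S induces a K_5 (all C(5, 2) = 10 edges present). Then P(X_S = 1) = (1/2)^10 = 1/1024. By linearity of expectation, E[# K_5] = C(219, 5) · (1/2)^10 = 4009325418 / 1024 = 2004662709/512 ≈ 3915356.853516.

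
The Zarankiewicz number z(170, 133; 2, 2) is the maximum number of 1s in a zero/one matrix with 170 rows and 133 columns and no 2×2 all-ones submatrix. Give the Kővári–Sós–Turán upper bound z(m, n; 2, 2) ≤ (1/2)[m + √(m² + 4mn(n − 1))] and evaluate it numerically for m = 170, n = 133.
z(170, 133; 2, 2) ≤ (1/2)[170 + √(170² + 4·170·133·132)] = (1/2)[170 + √11966980] = 1814.6662

Kővári–Sós–Turán: let r_1, ..., r_170 be the row sums and z = Σ r_i the total number of 1s. Each pair of columns can share at most one row with both entries 1 (else a 2×2 all-ones block appears), so Σ_i C(r_i, 2) ≤ C(133, 2) = 8778. By convexity Σ_i C(r_i, 2) ≥ 170·C(z/170, 2) = z(z − 170)/(2·170), giving z² − 170z − 170·133·132 ≤ 0 and hence z ≤ (1/2)[170 + √(28900 + 4·2984520)] = (1/2)[170 + √11966980] ≈ (1/2)(170 + 3459.3323) = 1814.6662.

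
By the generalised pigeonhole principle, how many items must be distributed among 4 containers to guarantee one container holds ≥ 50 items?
n = (50 − 1)·4 + 1 = 197

By the generalised pigeonhole principle, to guarantee some box contains ≥ r objects we need more than (r − 1) · k objects total. Threshold: n = (r − 1) · k + 1. With r = 50 and k = 4: n = 49 · 4 + 1 = 196 + 1 = 197. For n = 196 = 49 · 4, we can put exactly 49 objects in every box, avoiding 50 in any single one — so 197 is tight.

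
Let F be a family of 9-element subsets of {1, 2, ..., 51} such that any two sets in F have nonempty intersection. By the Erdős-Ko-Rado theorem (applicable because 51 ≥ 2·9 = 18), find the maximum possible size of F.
max |F| = C(50, 8) = 536878650

Erdős-Ko-Rado (1961): when n ≥ 2k, max |F| = C(n−1, k−1). The bound is attained by the star {A : i ∈ A} for any fixed i ∈ [n]. Here C(51−1, 9−1) = C(50, 8) = 536878650.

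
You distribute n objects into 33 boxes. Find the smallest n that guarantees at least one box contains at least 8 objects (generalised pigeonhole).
n = (8 − 1)·33 + 1 = 232

By the generalised pigeonhole principle, to guarantee some box contains ≥ r objects we need more than (r − 1) · k objects total. Threshold: n = (r − 1) · k + 1. With r = 8 and k = 33: n = 7 · 33 + 1 = 231 + 1 = 232. For n = 231 = 7 · 33, we can put exactly 7 objects in every box, avoiding 8 in any single one — so 232 is tight.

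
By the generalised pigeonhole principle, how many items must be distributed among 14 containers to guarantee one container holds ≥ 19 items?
n = (19 − 1)·14 + 1 = 253

By the generalised pigeonhole principle, to guarantee some box contains ≥ r objects we need more than (r − 1) · k objects total. Threshold: n = (r − 1) · k + 1. With r = 19 and k = 14: n = 18 · 14 + 1 = 252 + 1 = 253. For n = 252 = 18 · 14, we can put exactly 18 objects in every box, avoiding 19 in any single one — so 253 is tight.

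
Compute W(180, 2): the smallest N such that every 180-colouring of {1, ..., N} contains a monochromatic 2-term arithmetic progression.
W(180, 2) = 180 + 1 = 181

A 2-term AP is any pair of integers, so a monochromatic 2-AP exists iff some colour is used at least twice. With 180 colours, the colouring i ↦ i on {1, ..., 180} uses each colour once, avoiding any monochromatic pair, so W(180, 2) > 180. For {1, ..., 181}, pigeonhole forces two integers of the same colour, which form a monochromatic 2-AP. Hence W(180, 2) = 181.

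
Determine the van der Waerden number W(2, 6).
W(2, 6) = 1132

This is a classical value, W(2, 6) = 1132, established by combining an explicit 2-colouring of {1, ..., 1131} with no monochromatic 6-AP (giving the lower bound W(2, 6) > 1131) and a finite case analysis / exhaustive computer search showing every 2-colouring of {1, ..., 1132} has such an AP.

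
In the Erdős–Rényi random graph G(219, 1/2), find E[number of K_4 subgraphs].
E[# K_4] = C(219, 4) · (1/2)^C(4, 2) = 93240126 / 2^6 = 46620063/32 = 1456876.96875

For each 4-subset S of vertices (there are C(219, 4) = 93240126 such S), let X_S = 1 if S induces a K_4 (all C(4, 2) = 6 edges present). Then P(X_S = 1) = (1/2)^6 = 1/64. By linearity of expectation, E[# K_4] = C(219, 4) · (1/2)^6 = 93240126 / 64 = 46620063/32 = 1456876.96875.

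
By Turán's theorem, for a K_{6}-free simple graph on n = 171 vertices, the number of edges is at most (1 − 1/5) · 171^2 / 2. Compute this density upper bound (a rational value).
Turán density bound = (4/5) · 171^2/2 = 58482/5 ≈ 11696.4

Turán's theorem: ex(n, K_{r+1}) is achieved by the complete r-partite Turán graph T(n, r) with parts as balanced as possible, and is at most (1 − 1/r) · n^2/2. For r = 5, n = 171: the density bound is (4/5) · 29241/2 = 58482/5 ≈ 11696.4. The integer-valued extremum is e(T(171, 5)) = 11696, which is strictly less than the density bound 58482/5 since 5 ∤ 171 (the parts of T(171, 5) cannot all be equal).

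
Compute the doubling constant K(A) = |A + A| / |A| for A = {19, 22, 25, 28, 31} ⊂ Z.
K = |A + A| / |A| = 9/5

Enumerate A + A = {a + b : a, b ∈ A}. With |A| = 5, there are |A|^2 = 25 ordered sum pairs; collecting distinct values, A + A = {38, 41, 44, 47, 50, 53, 56, 59, 62}, so |A + A| = 9. Thus K = 9/5. Here |A + A| = 2|A| − 1 = 9, the minimum possible — so K = 9/5 is minimal, which holds iff A is an arithmetic progression.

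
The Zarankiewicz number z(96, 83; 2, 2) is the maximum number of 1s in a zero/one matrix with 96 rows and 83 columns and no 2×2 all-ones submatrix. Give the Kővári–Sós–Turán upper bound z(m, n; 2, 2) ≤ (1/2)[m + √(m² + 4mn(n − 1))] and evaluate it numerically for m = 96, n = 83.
z(96, 83; 2, 2) ≤ (1/2)[96 + √(96² + 4·96·83·82)] = (1/2)[96 + √2622720] = 857.7407

Kővári–Sós–Turán: let r_1, ..., r_96 be the row sums and z = Σ r_i the total number of 1s. Each pair of columns can share at most one row with both entries 1 (else a 2×2 all-ones block appears), so Σ_i C(r_i, 2) ≤ C(83, 2) = 3403. By convexity Σ_i C(r_i, 2) ≥ 96·C(z/96, 2) = z(z − 96)/(2·96), giving z² − 96z − 96·83·82 ≤ 0 and hence z ≤ (1/2)[96 + √(9216 + 4·653376)] = (1/2)[96 + √2622720] ≈ (1/2)(96 + 1619.4814) = 857.7407.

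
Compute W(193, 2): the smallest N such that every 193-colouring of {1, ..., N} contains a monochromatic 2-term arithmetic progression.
W(193, 2) = 193 + 1 = 194

A 2-term AP is any pair of integers, so a monochromatic 2-AP exists iff some colour is used at least twice. With 193 colours, the colouring i ↦ i on {1, ..., 193} uses each colour once, avoiding any monochromatic pair, so W(193, 2) > 193. For {1, ..., 194}, pigeonhole forces two integers of the same colour, which form a monochromatic 2-AP. Hence W(193, 2) = 194.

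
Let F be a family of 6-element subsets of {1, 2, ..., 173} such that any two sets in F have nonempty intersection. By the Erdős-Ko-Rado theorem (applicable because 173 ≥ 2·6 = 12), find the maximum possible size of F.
max |F| = C(172, 5) = 1183009464

Erdős-Ko-Rado (1961): when n ≥ 2k, max |F| = C(n−1, k−1). The bound is attained by the star {A : i ∈ A} for any fixed i ∈ [n]. Here C(173−1, 6−1) = C(172, 5) = 1183009464.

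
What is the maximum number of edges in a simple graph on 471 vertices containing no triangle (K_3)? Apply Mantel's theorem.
ex(471, K_3) = ⌊471^2/4⌋ = 55460

Mantel (1907): a triangle-free graph on n vertices has at most ⌊n^2/4⌋ edges, with equality for the complete bipartite graph K_{⌊n/2⌋, ⌈n/2⌉}. For n = 471: ⌊471^2/4⌋ = ⌊221841/4⌋ = 55460. The extremal graph is K_{235, 236}, which has 235·236 = 55460 edges.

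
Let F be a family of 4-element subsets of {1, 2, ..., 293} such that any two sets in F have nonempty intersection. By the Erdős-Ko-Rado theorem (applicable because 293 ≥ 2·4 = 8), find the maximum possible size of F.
max |F| = C(292, 3) = 4106980

The Erdős-Ko-Rado theorem states: for n ≥ 2k, an intersecting family of k-subsets of an n-element set has size at most C(n − 1, k − 1), with equality for 'star' families {A ⊆ [n] : |A| = k, i ∈ A} (fix an element i). For n = 293, k = 4: C(292, 3) = 4106980.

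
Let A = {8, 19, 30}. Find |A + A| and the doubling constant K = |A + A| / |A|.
K = |A + A| / |A| = 5/3

Enumerate A + A = {a + b : a, b ∈ A}. With |A| = 3, there are |A|^2 = 9 ordered sum pairs; collecting distinct values, A + A = {16, 27, 38, 49, 60}, so |A + A| = 5. Thus K = 5/3. Here |A + A| = 2|A| − 1 = 5, the minimum possible — so K = 5/3 is minimal, which holds iff A is an arithmetic progression.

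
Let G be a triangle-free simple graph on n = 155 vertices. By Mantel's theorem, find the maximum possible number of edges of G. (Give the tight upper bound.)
ex(155, K_3) = ⌊155^2/4⌋ = 6006

Mantel (1907): a triangle-free graph on n vertices has at most ⌊n^2/4⌋ edges, with equality for the complete bipartite graph K_{⌊n/2⌋, ⌈n/2⌉}. For n = 155: ⌊155^2/4⌋ = ⌊24025/4⌋ = 6006. The extremal graph is K_{77, 78}, which has 77·78 = 6006 edges.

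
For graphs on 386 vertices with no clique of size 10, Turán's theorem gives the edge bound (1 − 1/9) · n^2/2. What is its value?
Turán density bound = (8/9) · 386^2/2 = 595984/9 ≈ 66220.4444

Turán's theorem: ex(n, K_{r+1}) is achieved by the complete r-partite Turán graph T(n, r) with parts as balanced as possible, and is at most (1 − 1/r) · n^2/2. For r = 9, n = 386: the density bound is (8/9) · 148996/2 = 595984/9 ≈ 66220.4444. The integer-valued extremum is e(T(386, 9)) = 66220, which is strictly less than the density bound 595984/9 since 9 ∤ 386 (the parts of T(386, 9) cannot all be equal).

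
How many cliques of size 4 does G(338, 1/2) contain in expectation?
E[# K_4] = C(338, 4) · (1/2)^C(4, 2) = 534219140 / 2^6 = 133554785/16 = 8347174.0625

For each 4-subset S of vertices (there are C(338, 4) = 534219140 such S), let X_S = 1 if S induces a K_4 (all C(4, 2) = 6 edges present). Then P(X_S = 1) = (1/2)^6 = 1/64. By linearity of expectation, E[# K_4] = C(338, 4) · (1/2)^6 = 534219140 / 64 = 133554785/16 = 8347174.0625.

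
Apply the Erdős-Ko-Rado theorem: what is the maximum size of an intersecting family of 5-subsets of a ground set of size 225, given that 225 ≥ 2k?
max |F| = C(224, 4) = 102114376

Erdős-Ko-Rado (1961): when n ≥ 2k, max |F| = C(n−1, k−1). The bound is attained by the star {A : i ∈ A} for any fixed i ∈ [n]. Here C(225−1, 5−1) = C(224, 4) = 102114376.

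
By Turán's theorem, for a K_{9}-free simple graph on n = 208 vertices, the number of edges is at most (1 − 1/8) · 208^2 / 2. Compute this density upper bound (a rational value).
Turán density bound = (7/8) · 208^2/2 = 18928

Turán's theorem: ex(n, K_{r+1}) is achieved by the complete r-partite Turán graph T(n, r) with parts as balanced as possible, and is at most (1 − 1/r) · n^2/2. For r = 8, n = 208: the density bound is (7/8) · 43264/2 = 18928. Since 8 ∣ 208, the Turán graph T(208, 8) has parts of equal size 26, and its edge count e(T(208, 8)) = 18928 attains the density bound exactly.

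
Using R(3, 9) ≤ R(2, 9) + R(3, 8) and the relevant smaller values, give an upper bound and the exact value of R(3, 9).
R(3, 9) ≤ R(2, 9) + R(3, 8) = 9 + 28 = 37; exact value R(3, 9) = 36.

The Erdős–Szekeres recurrence R(r, s) ≤ R(r−1, s) + R(r, s−1) applied to (r, s) = (3, 9) gives
  R(3, 9) ≤ R(2, 9) + R(3, 8) = 9 + 28 = 37.
(Recall R(2, k) = k and R is symmetric.) The recurrence is not tight here (it gives 37, but the exact value is R(3, 9) = 36); the tight upper bound requires a sharper argument than the simple recurrence, combined with a lower-bound construction on K_{35}.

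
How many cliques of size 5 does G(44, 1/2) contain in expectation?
E[# K_5] = C(44, 5) · (1/2)^C(5, 2) = 1086008 / 2^10 = 135751/128 = 1060.5546875

For each 5-subset S of vertices (there are C(44, 5) = 1086008 such S), let X_S = 1 if S induces a K_5 (all C(5, 2) = 10 edges present). Then P(X_S = 1) = (1/2)^10 = 1/1024. By linearity of expectation, E[# K_5] = C(44, 5) · (1/2)^10 = 1086008 / 1024 = 135751/128 = 1060.5546875.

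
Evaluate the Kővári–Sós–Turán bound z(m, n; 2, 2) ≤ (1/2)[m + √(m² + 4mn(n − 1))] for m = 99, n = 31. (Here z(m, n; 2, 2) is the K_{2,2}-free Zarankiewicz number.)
z(99, 31; 2, 2) ≤ (1/2)[99 + √(99² + 4·99·31·30)] = (1/2)[99 + √378081] = 356.9415

Kővári–Sós–Turán: let r_1, ..., r_99 be the row sums and z = Σ r_i the total number of 1s. Each pair of columns can share at most one row with both entries 1 (else a 2×2 all-ones block appears), so Σ_i C(r_i, 2) ≤ C(31, 2) = 465. By convexity Σ_i C(r_i, 2) ≥ 99·C(z/99, 2) = z(z − 99)/(2·99), giving z² − 99z − 99·31·30 ≤ 0 and hence z ≤ (1/2)[99 + √(9801 + 4·92070)] = (1/2)[99 + √378081] ≈ (1/2)(99 + 614.8829) = 356.9415.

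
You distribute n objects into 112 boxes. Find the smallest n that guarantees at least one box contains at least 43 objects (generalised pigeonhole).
n = (43 − 1)·112 + 1 = 4705

By the generalised pigeonhole principle, to guarantee some box contains ≥ r objects we need more than (r − 1) · k objects total. Threshold: n = (r − 1) · k + 1. With r = 43 and k = 112: n = 42 · 112 + 1 = 4704 + 1 = 4705. For n = 4704 = 42 · 112, we can put exactly 42 objects in every box, avoiding 43 in any single one — so 4705 is tight.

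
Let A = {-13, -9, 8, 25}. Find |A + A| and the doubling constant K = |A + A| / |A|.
K = |A + A| / |A| = 9/4

Enumerate A + A = {a + b : a, b ∈ A}. With |A| = 4, there are |A|^2 = 16 ordered sum pairs; collecting distinct values, A + A = {-26, -22, -18, -5, -1, 12, 16, 33, 50}, so |A + A| = 9. Thus K = 9/4. For comparison, the minimum possible |A + A| over all 4-element sets is 2·4 − 1 = 7 (so min K = 7/4), attained only by arithmetic progressions.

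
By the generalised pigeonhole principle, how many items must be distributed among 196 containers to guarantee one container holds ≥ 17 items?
n = (17 − 1)·196 + 1 = 3137

By the generalised pigeonhole principle, to guarantee some box contains ≥ r objects we need more than (r − 1) · k objects total. Threshold: n = (r − 1) · k + 1. With r = 17 and k = 196: n = 16 · 196 + 1 = 3136 + 1 = 3137. For n = 3136 = 16 · 196, we can put exactly 16 objects in every box, avoiding 17 in any single one — so 3137 is tight.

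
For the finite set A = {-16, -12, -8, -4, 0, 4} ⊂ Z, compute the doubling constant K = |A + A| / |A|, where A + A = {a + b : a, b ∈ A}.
K = |A + A| / |A| = 11/6

Enumerate A + A = {a + b : a, b ∈ A}. With |A| = 6, there are |A|^2 = 36 ordered sum pairs; collecting distinct values, A + A = {-32, -28, -24, -20, -16, -12, -8, -4, 0, 4, 8}, so |A + A| = 11. Thus K = 11/6. Here |A + A| = 2|A| − 1 = 11, the minimum possible — so K = 11/6 is minimal, which holds iff A is an arithmetic progression.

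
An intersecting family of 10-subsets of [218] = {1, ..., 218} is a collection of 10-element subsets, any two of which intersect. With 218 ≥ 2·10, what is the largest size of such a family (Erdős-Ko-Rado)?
max |F| = C(217, 9) = 2485227701968935

The Erdős-Ko-Rado theorem states: for n ≥ 2k, an intersecting family of k-subsets of an n-element set has size at most C(n − 1, k − 1), with equality for 'star' families {A ⊆ [n] : |A| = k, i ∈ A} (fix an element i). For n = 218, k = 10: C(217, 9) = 2485227701968935.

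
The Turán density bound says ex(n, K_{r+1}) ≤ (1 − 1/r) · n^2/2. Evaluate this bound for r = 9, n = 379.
Turán density bound = (8/9) · 379^2/2 = 574564/9 ≈ 63840.4444

Turán's theorem: ex(n, K_{r+1}) is achieved by the complete r-partite Turán graph T(n, r) with parts as balanced as possible, and is at most (1 − 1/r) · n^2/2. For r = 9, n = 379: the density bound is (8/9) · 143641/2 = 574564/9 ≈ 63840.4444. The integer-valued extremum is e(T(379, 9)) = 63840, which is strictly less than the density bound 574564/9 since 9 ∤ 379 (the parts of T(379, 9) cannot all be equal).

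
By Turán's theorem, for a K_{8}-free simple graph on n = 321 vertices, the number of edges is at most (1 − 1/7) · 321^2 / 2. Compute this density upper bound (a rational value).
Turán density bound = (6/7) · 321^2/2 = 309123/7 ≈ 44160.4286

Turán's theorem: ex(n, K_{r+1}) is achieved by the complete r-partite Turán graph T(n, r) with parts as balanced as possible, and is at most (1 − 1/r) · n^2/2. For r = 7, n = 321: the density bound is (6/7) · 103041/2 = 309123/7 ≈ 44160.4286. The integer-valued extremum is e(T(321, 7)) = 44160, which is strictly less than the density bound 309123/7 since 7 ∤ 321 (the parts of T(321, 7) cannot all be equal).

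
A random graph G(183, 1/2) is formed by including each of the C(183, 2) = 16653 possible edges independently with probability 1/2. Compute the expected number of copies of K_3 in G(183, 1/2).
E[# K_3] = C(183, 3) · (1/2)^C(3, 2) = 1004731 / 2^3 = 125591.375

For each 3-subset S of vertices (there are C(183, 3) = 1004731 such S), let X_S = 1 if S induces a K_3 (all C(3, 2) = 3 edges present). Then P(X_S = 1) = (1/2)^3 = 1/8. By linearity of expectation, E[# K_3] = C(183, 3) · (1/2)^3 = 1004731 / 8 = 125591.375.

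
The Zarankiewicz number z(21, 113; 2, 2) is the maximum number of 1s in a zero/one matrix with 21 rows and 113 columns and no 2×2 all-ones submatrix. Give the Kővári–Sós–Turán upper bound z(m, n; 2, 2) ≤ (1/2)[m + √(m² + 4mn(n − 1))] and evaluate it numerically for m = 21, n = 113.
z(21, 113; 2, 2) ≤ (1/2)[21 + √(21² + 4·21·113·112)] = (1/2)[21 + √1063545] = 526.1416

Kővári–Sós–Turán: let r_1, ..., r_21 be the row sums and z = Σ r_i the total number of 1s. Each pair of columns can share at most one row with both entries 1 (else a 2×2 all-ones block appears), so Σ_i C(r_i, 2) ≤ C(113, 2) = 6328. By convexity Σ_i C(r_i, 2) ≥ 21·C(z/21, 2) = z(z − 21)/(2·21), giving z² − 21z − 21·113·112 ≤ 0 and hence z ≤ (1/2)[21 + √(441 + 4·265776)] = (1/2)[21 + √1063545] ≈ (1/2)(21 + 1031.2832) = 526.1416.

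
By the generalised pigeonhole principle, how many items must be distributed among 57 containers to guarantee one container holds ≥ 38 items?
n = (38 − 1)·57 + 1 = 2110

By the generalised pigeonhole principle, to guarantee some box contains ≥ r objects we need more than (r − 1) · k objects total. Threshold: n = (r − 1) · k + 1. With r = 38 and k = 57: n = 37 · 57 + 1 = 2109 + 1 = 2110. For n = 2109 = 37 · 57, we can put exactly 37 objects in every box, avoiding 38 in any single one — so 2110 is tight.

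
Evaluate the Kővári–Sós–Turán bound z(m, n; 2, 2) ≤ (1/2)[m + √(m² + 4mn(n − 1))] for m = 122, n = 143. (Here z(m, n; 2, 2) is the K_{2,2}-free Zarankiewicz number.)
z(122, 143; 2, 2) ≤ (1/2)[122 + √(122² + 4·122·143·142)] = (1/2)[122 + √9924212] = 1636.1359

Kővári–Sós–Turán: let r_1, ..., r_122 be the row sums and z = Σ r_i the total number of 1s. Each pair of columns can share at most one row with both entries 1 (else a 2×2 all-ones block appears), so Σ_i C(r_i, 2) ≤ C(143, 2) = 10153. By convexity Σ_i C(r_i, 2) ≥ 122·C(z/122, 2) = z(z − 122)/(2·122), giving z² − 122z − 122·143·142 ≤ 0 and hence z ≤ (1/2)[122 + √(14884 + 4·2477332)] = (1/2)[122 + √9924212] ≈ (1/2)(122 + 3150.2717) = 1636.1359.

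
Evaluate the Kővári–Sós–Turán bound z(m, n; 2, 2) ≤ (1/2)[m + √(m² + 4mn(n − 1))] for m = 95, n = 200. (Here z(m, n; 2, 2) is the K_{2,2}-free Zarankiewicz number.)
z(95, 200; 2, 2) ≤ (1/2)[95 + √(95² + 4·95·200·199)] = (1/2)[95 + √15133025] = 1992.5594

Kővári–Sós–Turán: let r_1, ..., r_95 be the row sums and z = Σ r_i the total number of 1s. Each pair of columns can share at most one row with both entries 1 (else a 2×2 all-ones block appears), so Σ_i C(r_i, 2) ≤ C(200, 2) = 19900. By convexity Σ_i C(r_i, 2) ≥ 95·C(z/95, 2) = z(z − 95)/(2·95), giving z² − 95z − 95·200·199 ≤ 0 and hence z ≤ (1/2)[95 + √(9025 + 4·3781000)] = (1/2)[95 + √15133025] ≈ (1/2)(95 + 3890.1189) = 1992.5594.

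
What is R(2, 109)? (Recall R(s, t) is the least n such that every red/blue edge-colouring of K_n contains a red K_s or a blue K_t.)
R(2, 109) = 109

R(2, k) = k for all k ≥ 2: in a 2-colouring of K_k, either some edge is red (a red K_2) or all edges are blue (a blue K_k). And K_{108} coloured all-blue has no blue K_109, so R(2, 109) > 108. Hence R(2, 109) = 109.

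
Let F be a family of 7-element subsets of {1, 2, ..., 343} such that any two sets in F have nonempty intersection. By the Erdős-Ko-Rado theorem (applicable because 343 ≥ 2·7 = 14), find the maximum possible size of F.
max |F| = C(342, 6) = 2126538280581

Erdős-Ko-Rado (1961): when n ≥ 2k, max |F| = C(n−1, k−1). The bound is attained by the star {A : i ∈ A} for any fixed i ∈ [n]. Here C(343−1, 7−1) = C(342, 6) = 2126538280581.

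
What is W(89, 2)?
W(89, 2) = 89 + 1 = 90

A 2-term AP is any pair of integers, so a monochromatic 2-AP exists iff some colour is used at least twice. With 89 colours, the colouring i ↦ i on {1, ..., 89} uses each colour once, avoiding any monochromatic pair, so W(89, 2) > 89. For {1, ..., 90}, pigeonhole forces two integers of the same colour, which form a monochromatic 2-AP. Hence W(89, 2) = 90.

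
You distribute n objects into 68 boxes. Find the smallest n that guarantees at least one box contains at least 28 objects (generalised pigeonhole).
n = (28 − 1)·68 + 1 = 1837

By the generalised pigeonhole principle, to guarantee some box contains ≥ r objects we need more than (r − 1) · k objects total. Threshold: n = (r − 1) · k + 1. With r = 28 and k = 68: n = 27 · 68 + 1 = 1836 + 1 = 1837. For n = 1836 = 27 · 68, we can put exactly 27 objects in every box, avoiding 28 in any single one — so 1837 is tight.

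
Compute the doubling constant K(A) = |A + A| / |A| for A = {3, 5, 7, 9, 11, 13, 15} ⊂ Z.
K = |A + A| / |A| = 13/7

Enumerate A + A = {a + b : a, b ∈ A}. With |A| = 7, there are |A|^2 = 49 ordered sum pairs; collecting distinct values, A + A = {6, 8, 10, 12, 14, 16, 18, 20, 22, 24, 26, 28, 30}, so |A + A| = 13. Thus K = 13/7. Here |A + A| = 2|A| − 1 = 13, the minimum possible — so K = 13/7 is minimal, which holds iff A is an arithmetic progression.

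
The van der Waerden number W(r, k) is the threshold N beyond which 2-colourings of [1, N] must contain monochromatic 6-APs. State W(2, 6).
W(2, 6) = 1132

W(2, 6) = 1132. The lower bound W(2, 6) > 1131 comes from an explicit good 2-colouring of [1, 1131]; the upper bound W(2, 6) ≤ 1132 was verified by exhaustive search over 2-colourings of [1, 1132].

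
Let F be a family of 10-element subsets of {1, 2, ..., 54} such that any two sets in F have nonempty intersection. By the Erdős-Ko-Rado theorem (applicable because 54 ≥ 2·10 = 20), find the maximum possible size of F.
max |F| = C(53, 9) = 4431613550

Erdős-Ko-Rado (1961): when n ≥ 2k, max |F| = C(n−1, k−1). The bound is attained by the star {A : i ∈ A} for any fixed i ∈ [n]. Here C(54−1, 10−1) = C(53, 9) = 4431613550.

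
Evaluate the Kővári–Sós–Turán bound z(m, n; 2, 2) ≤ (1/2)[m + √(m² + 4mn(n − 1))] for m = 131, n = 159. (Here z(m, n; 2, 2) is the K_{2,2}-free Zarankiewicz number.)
z(131, 159; 2, 2) ≤ (1/2)[131 + √(131² + 4·131·159·158)] = (1/2)[131 + √13181089] = 1880.7885

Kővári–Sós–Turán: let r_1, ..., r_131 be the row sums and z = Σ r_i the total number of 1s. Each pair of columns can share at most one row with both entries 1 (else a 2×2 all-ones block appears), so Σ_i C(r_i, 2) ≤ C(159, 2) = 12561. By convexity Σ_i C(r_i, 2) ≥ 131·C(z/131, 2) = z(z − 131)/(2·131), giving z² − 131z − 131·159·158 ≤ 0 and hence z ≤ (1/2)[131 + √(17161 + 4·3290982)] = (1/2)[131 + √13181089] ≈ (1/2)(131 + 3630.577) = 1880.7885.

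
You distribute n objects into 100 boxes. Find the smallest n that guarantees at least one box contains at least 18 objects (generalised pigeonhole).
n = (18 − 1)·100 + 1 = 1701

By the generalised pigeonhole principle, to guarantee some box contains ≥ r objects we need more than (r − 1) · k objects total. Threshold: n = (r − 1) · k + 1. With r = 18 and k = 100: n = 17 · 100 + 1 = 1700 + 1 = 1701. For n = 1700 = 17 · 100, we can put exactly 17 objects in every box, avoiding 18 in any single one — so 1701 is tight.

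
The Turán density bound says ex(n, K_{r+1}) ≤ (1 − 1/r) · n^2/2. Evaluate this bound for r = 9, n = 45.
Turán density bound = (8/9) · 45^2/2 = 900

Turán's theorem: ex(n, K_{r+1}) is achieved by the complete r-partite Turán graph T(n, r) with parts as balanced as possible, and is at most (1 − 1/r) · n^2/2. For r = 9, n = 45: the density bound is (8/9) · 2025/2 = 900. Since 9 ∣ 45, the Turán graph T(45, 9) has parts of equal size 5, and its edge count e(T(45, 9)) = 900 attains the density bound exactly.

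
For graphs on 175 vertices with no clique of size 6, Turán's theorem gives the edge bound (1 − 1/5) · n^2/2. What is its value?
Turán density bound = (4/5) · 175^2/2 = 12250

Turán's theorem: ex(n, K_{r+1}) is achieved by the complete r-partite Turán graph T(n, r) with parts as balanced as possible, and is at most (1 − 1/r) · n^2/2. For r = 5, n = 175: the density bound is (4/5) · 30625/2 = 12250. Since 5 ∣ 175, the Turán graph T(175, 5) has parts of equal size 35, and its edge count e(T(175, 5)) = 12250 attains the density bound exactly.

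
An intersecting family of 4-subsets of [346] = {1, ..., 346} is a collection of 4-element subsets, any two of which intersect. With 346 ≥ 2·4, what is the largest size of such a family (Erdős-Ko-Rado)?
max |F| = C(345, 3) = 6784540

Erdős-Ko-Rado (1961): when n ≥ 2k, max |F| = C(n−1, k−1). The bound is attained by the star {A : i ∈ A} for any fixed i ∈ [n]. Here C(346−1, 4−1) = C(345, 3) = 6784540.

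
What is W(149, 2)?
W(149, 2) = 149 + 1 = 150

A 2-term AP is any pair of integers, so a monochromatic 2-AP exists iff some colour is used at least twice. With 149 colours, the colouring i ↦ i on {1, ..., 149} uses each colour once, avoiding any monochromatic pair, so W(149, 2) > 149. For {1, ..., 150}, pigeonhole forces two integers of the same colour, which form a monochromatic 2-AP. Hence W(149, 2) = 150.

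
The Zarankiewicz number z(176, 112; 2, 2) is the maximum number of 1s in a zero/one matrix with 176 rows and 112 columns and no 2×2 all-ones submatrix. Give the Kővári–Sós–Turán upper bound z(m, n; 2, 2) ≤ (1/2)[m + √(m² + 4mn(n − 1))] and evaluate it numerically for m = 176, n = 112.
z(176, 112; 2, 2) ≤ (1/2)[176 + √(176² + 4·176·112·111)] = (1/2)[176 + √8783104] = 1569.8151

Kővári–Sós–Turán: let r_1, ..., r_176 be the row sums and z = Σ r_i the total number of 1s. Each pair of columns can share at most one row with both entries 1 (else a 2×2 all-ones block appears), so Σ_i C(r_i, 2) ≤ C(112, 2) = 6216. By convexity Σ_i C(r_i, 2) ≥ 176·C(z/176, 2) = z(z − 176)/(2·176), giving z² − 176z − 176·112·111 ≤ 0 and hence z ≤ (1/2)[176 + √(30976 + 4·2188032)] = (1/2)[176 + √8783104] ≈ (1/2)(176 + 2963.6302) = 1569.8151.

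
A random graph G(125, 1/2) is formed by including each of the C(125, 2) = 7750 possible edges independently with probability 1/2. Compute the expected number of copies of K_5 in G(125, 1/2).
E[# K_5] = C(125, 5) · (1/2)^C(5, 2) = 234531275 / 2^10 ≈ 229034.448242

For each 5-subset S of vertices (there are C(125, 5) = 234531275 such S), let X_S = 1 if S induces a K_5 (all C(5, 2) = 10 edges present). Then P(X_S = 1) = (1/2)^10 = 1/1024. By linearity of expectation, E[# K_5] = C(125, 5) · (1/2)^10 = 234531275 / 1024 ≈ 229034.448242.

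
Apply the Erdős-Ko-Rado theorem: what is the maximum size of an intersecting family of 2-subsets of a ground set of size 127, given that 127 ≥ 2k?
max |F| = C(126, 1) = 126

Erdős-Ko-Rado (1961): when n ≥ 2k, max |F| = C(n−1, k−1). The bound is attained by the star {A : i ∈ A} for any fixed i ∈ [n]. Here C(127−1, 2−1) = C(126, 1) = 126.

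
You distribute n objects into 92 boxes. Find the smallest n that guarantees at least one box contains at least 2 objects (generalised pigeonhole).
n = (2 − 1)·92 + 1 = 93

By the generalised pigeonhole principle, to guarantee some box contains ≥ r objects we need more than (r − 1) · k objects total. Threshold: n = (r − 1) · k + 1. With r = 2 and k = 92: n = 1 · 92 + 1 = 92 + 1 = 93. For n = 92 = 1 · 92, we can put exactly 1 objects in every box, avoiding 2 in any single one — so 93 is tight.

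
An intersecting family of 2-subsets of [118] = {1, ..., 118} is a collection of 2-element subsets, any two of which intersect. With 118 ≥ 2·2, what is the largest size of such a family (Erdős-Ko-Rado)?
max |F| = C(117, 1) = 117

The Erdős-Ko-Rado theorem states: for n ≥ 2k, an intersecting family of k-subsets of an n-element set has size at most C(n − 1, k − 1), with equality for 'star' families {A ⊆ [n] : |A| = k, i ∈ A} (fix an element i). For n = 118, k = 2: C(117, 1) = 117.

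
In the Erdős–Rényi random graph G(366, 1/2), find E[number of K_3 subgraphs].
E[# K_3] = C(366, 3) · (1/2)^C(3, 2) = 8104460 / 2^3 = 2026115/2 = 1013057.5

For each 3-subset S of vertices (there are C(366, 3) = 8104460 such S), let X_S = 1 if S induces a K_3 (all C(3, 2) = 3 edges present). Then P(X_S = 1) = (1/2)^3 = 1/8. By linearity of expectation, E[# K_3] = C(366, 3) · (1/2)^3 = 8104460 / 8 = 2026115/2 = 1013057.5.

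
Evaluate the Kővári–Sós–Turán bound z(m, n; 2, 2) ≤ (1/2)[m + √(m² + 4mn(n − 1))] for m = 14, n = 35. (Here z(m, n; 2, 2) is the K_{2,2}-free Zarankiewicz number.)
z(14, 35; 2, 2) ≤ (1/2)[14 + √(14² + 4·14·35·34)] = (1/2)[14 + √66836] = 136.2633

Kővári–Sós–Turán: let r_1, ..., r_14 be the row sums and z = Σ r_i the total number of 1s. Each pair of columns can share at most one row with both entries 1 (else a 2×2 all-ones block appears), so Σ_i C(r_i, 2) ≤ C(35, 2) = 595. By convexity Σ_i C(r_i, 2) ≥ 14·C(z/14, 2) = z(z − 14)/(2·14), giving z² − 14z − 14·35·34 ≤ 0 and hence z ≤ (1/2)[14 + √(196 + 4·16660)] = (1/2)[14 + √66836] ≈ (1/2)(14 + 258.5266) = 136.2633.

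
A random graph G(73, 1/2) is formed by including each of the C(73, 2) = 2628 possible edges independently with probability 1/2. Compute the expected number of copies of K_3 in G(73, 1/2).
E[# K_3] = C(73, 3) · (1/2)^C(3, 2) = 62196 / 2^3 = 15549/2 = 7774.5

For each 3-subset S of vertices (there are C(73, 3) = 62196 such S), let X_S = 1 if S induces a K_3 (all C(3, 2) = 3 edges present). Then P(X_S = 1) = (1/2)^3 = 1/8. By linearity of expectation, E[# K_3] = C(73, 3) · (1/2)^3 = 62196 / 8 = 15549/2 = 7774.5.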